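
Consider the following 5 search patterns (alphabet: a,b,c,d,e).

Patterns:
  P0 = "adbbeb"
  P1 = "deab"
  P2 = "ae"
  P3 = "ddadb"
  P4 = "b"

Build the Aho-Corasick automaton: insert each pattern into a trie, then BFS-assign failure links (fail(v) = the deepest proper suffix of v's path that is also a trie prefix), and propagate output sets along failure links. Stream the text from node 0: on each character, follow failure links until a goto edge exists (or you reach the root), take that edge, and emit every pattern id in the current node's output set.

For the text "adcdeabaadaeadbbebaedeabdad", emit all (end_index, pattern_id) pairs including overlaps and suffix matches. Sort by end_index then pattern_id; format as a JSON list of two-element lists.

Build automaton:
Trie nodes:
  n0 'ε': a→1 b→16 d→7
  n1 'a': d→2 e→11
  n2 'ad': b→3
  n3 'adb': b→4
  n4 'adbb': e→5
  n5 'adbbe': b→6
  n6 'adbbeb': ·  ←P0
  n7 'd': d→12 e→8
  n8 'de': a→9
  n9 'dea': b→10
  n10 'deab': ·  ←P1
  n11 'ae': ·  ←P2
  n12 'dd': a→13
  n13 'dda': d→14
  n14 'ddad': b→15
  n15 'ddadb': ·  ←P3
  n16 'b': ·  ←P4

Failure links (BFS by depth):
  n1('a'): parent n0 fail=0; on 'a' 0 → fail=0;  out ∅∪∅=∅
  n7('d'): parent n0 fail=0; on 'd' 0 → fail=0;  out ∅∪∅=∅
  n16('b'): parent n0 fail=0; on 'b' 0 → fail=0;  out {4}∪∅={4}
  n2('ad'): parent n1 fail=0; on 'd' 0 → fail=7;  out ∅∪∅=∅
  n8('de'): parent n7 fail=0; on 'e' 0 → fail=0;  out ∅∪∅=∅
  n11('ae'): parent n1 fail=0; on 'e' 0 → fail=0;  out {2}∪∅={2}
  n12('dd'): parent n7 fail=0; on 'd' 0 → fail=7;  out ∅∪∅=∅
  n3('adb'): parent n2 fail=7; on 'b' 7→0 → fail=16;  out ∅∪{4}={4}
  n9('dea'): parent n8 fail=0; on 'a' 0 → fail=1;  out ∅∪∅=∅
  n13('dda'): parent n12 fail=7; on 'a' 7→0 → fail=1;  out ∅∪∅=∅
  n4('adbb'): parent n3 fail=16; on 'b' 16→0 → fail=16;  out ∅∪{4}={4}
  n10('deab'): parent n9 fail=1; on 'b' 1→0 → fail=16;  out {1}∪{4}={1,4}
  n14('ddad'): parent n13 fail=1; on 'd' 1 → fail=2;  out ∅∪∅=∅
  n5('adbbe'): parent n4 fail=16; on 'e' 16→0 → fail=0;  out ∅∪∅=∅
  n15('ddadb'): parent n14 fail=2; on 'b' 2 → fail=3;  out {3}∪{4}={3,4}
  n6('adbbeb'): parent n5 fail=0; on 'b' 0 → fail=16;  out {0}∪{4}={0,4}

Run:
i=0 'a': node 0→1
i=1 'd': node 1→2
i=2 'c': node 2→0 ·f
i=3 'd': node 0→7
i=4 'e': node 7→8
i=5 'a': node 8→9
i=6 'b': node 9→10  → match P1@[3:6],P4@[6:6]
i=7 'a': node 10→1 ·f
i=8 'a': node 1→1 ·f
i=9 'd': node 1→2
i=10 'a': node 2→1 ·f
i=11 'e': node 1→11  → match P2@[10:11]
i=12 'a': node 11→1 ·f
i=13 'd': node 1→2
i=14 'b': node 2→3  → match P4@[14:14]
i=15 'b': node 3→4  → match P4@[15:15]
i=16 'e': node 4→5
i=17 'b': node 5→6  → match P0@[12:17],P4@[17:17]
i=18 'a': node 6→1 ·f
i=19 'e': node 1→11  → match P2@[18:19]
i=20 'd': node 11→7 ·f
i=21 'e': node 7→8
i=22 'a': node 8→9
i=23 'b': node 9→10  → match P1@[20:23],P4@[23:23]
i=24 'd': node 10→7 ·f
i=25 'a': node 7→1 ·f
i=26 'd': node 1→2

Matches: [[6,1],[6,4],[11,2],[14,4],[15,4],[17,0],[17,4],[19,2],[23,1],[23,4]]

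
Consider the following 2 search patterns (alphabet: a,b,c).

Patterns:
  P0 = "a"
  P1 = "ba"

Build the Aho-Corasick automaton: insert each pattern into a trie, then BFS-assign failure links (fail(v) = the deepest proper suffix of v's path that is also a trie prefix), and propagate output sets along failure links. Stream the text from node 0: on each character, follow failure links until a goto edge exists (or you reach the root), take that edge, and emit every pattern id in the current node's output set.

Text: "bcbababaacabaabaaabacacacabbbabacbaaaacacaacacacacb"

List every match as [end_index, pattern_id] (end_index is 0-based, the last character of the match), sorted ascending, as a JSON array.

Build automaton:
Trie (insert patterns):
  n0 'ε': a→1 b→2
  n1 'a': ·  ←P0
  n2 'b': a→3
  n3 'ba': ·  ←P1

BFS fail/out derivation:
  fail(1) 'a': from fail(0)=0 chase 'a': 0 ⇒ 0;  out={0}∪out(0)={0}
  fail(2) 'b': from fail(0)=0 chase 'b': 0 ⇒ 0;  out=∅∪out(0)=∅
  fail(3) 'ba': from fail(2)=0 chase 'a': 0 ⇒ 1;  out={1}∪out(1)={0,1}

Scan:
i=0 'b': node 0→2
i=1 'c': node 2→0 (fail-walked)
i=2 'b': node 0→2
i=3 'a': node 2→3  ** P0@[3:3],P1@[2:3]
i=4 'b': node 3→2 (fail-walked)
i=5 'a': node 2→3  ** P0@[5:5],P1@[4:5]
i=6 'b': node 3→2 (fail-walked)
i=7 'a': node 2→3  ** P0@[7:7],P1@[6:7]
i=8 'a': node 3→1 (fail-walked)  ** P0@[8:8]
i=9 'c': node 1→0 (fail-walked)
i=10 'a': node 0→1  ** P0@[10:10]
i=11 'b': node 1→2 (fail-walked)
i=12 'a': node 2→3  ** P0@[12:12],P1@[11:12]
i=13 'a': node 3→1 (fail-walked)  ** P0@[13:13]
i=14 'b': node 1→2 (fail-walked)
i=15 'a': node 2→3  ** P0@[15:15],P1@[14:15]
i=16 'a': node 3→1 (fail-walked)  ** P0@[16:16]
i=17 'a': node 1→1 (fail-walked)  ** P0@[17:17]
i=18 'b': node 1→2 (fail-walked)
i=19 'a': node 2→3  ** P0@[19:19],P1@[18:19]
i=20 'c': node 3→0 (fail-walked)
i=21 'a': node 0→1  ** P0@[21:21]
i=22 'c': node 1→0 (fail-walked)
i=23 'a': node 0→1  ** P0@[23:23]
i=24 'c': node 1→0 (fail-walked)
i=25 'a': node 0→1  ** P0@[25:25]
i=26 'b': node 1→2 (fail-walked)
i=27 'b': node 2→2 (fail-walked)
i=28 'b': node 2→2 (fail-walked)
i=29 'a': node 2→3  ** P0@[29:29],P1@[28:29]
i=30 'b': node 3→2 (fail-walked)
i=31 'a': node 2→3  ** P0@[31:31],P1@[30:31]
i=32 'c': node 3→0 (fail-walked)
i=33 'b': node 0→2
i=34 'a': node 2→3  ** P0@[34:34],P1@[33:34]
i=35 'a': node 3→1 (fail-walked)  ** P0@[35:35]
i=36 'a': node 1→1 (fail-walked)  ** P0@[36:36]
i=37 'a': node 1→1 (fail-walked)  ** P0@[37:37]
i=38 'c': node 1→0 (fail-walked)
i=39 'a': node 0→1  ** P0@[39:39]
i=40 'c': node 1→0 (fail-walked)
i=41 'a': node 0→1  ** P0@[41:41]
i=42 'a': node 1→1 (fail-walked)  ** P0@[42:42]
i=43 'c': node 1→0 (fail-walked)
i=44 'a': node 0→1  ** P0@[44:44]
i=45 'c': node 1→0 (fail-walked)
i=46 'a': node 0→1  ** P0@[46:46]
i=47 'c': node 1→0 (fail-walked)
i=48 'a': node 0→1  ** P0@[48:48]
i=49 'c': node 1→0 (fail-walked)
i=50 'b': node 0→2

All matches (sorted): [[3,0],[3,1],[5,0],[5,1],[7,0],[7,1],[8,0],[10,0],[12,0],[12,1],[13,0],[15,0],[15,1],[16,0],[17,0],[19,0],[19,1],[21,0],[23,0],[25,0],[29,0],[29,1],[31,0],[31,1],[34,0],[34,1],[35,0],[36,0],[37,0],[39,0],[41,0],[42,0],[44,0],[46,0],[48,0]]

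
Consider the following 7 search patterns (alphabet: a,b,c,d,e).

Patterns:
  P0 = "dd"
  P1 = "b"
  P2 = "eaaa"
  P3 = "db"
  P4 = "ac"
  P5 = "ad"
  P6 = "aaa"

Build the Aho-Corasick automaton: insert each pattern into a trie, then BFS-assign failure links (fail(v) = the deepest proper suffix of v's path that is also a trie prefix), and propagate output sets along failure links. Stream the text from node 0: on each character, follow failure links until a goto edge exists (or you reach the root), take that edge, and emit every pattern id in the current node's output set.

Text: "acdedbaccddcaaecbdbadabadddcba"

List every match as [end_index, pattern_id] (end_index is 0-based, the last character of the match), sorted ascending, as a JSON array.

Build automaton:
Trie nodes:
  0='ε' goto a→9 b→3 d→1 e→4
  1='d' goto b→8 d→2
  2='dd' goto ·  ←P0
  3='b' goto ·  ←P1
  4='e' goto a→5
  5='ea' goto a→6
  6='eaa' goto a→7
  7='eaaa' goto ·  ←P2
  8='db' goto ·  ←P3
  9='a' goto a→12 c→10 d→11
  10='ac' goto ·  ←P4
  11='ad' goto ·  ←P5
  12='aa' goto a→13
  13='aaa' goto ·  ←P6

Failure links (BFS by depth):
  fail(1) 'd': from fail(0)=0 chase 'd': 0 ⇒ 0;  out=∅∪out(0)=∅
  fail(3) 'b': from fail(0)=0 chase 'b': 0 ⇒ 0;  out={1}∪out(0)={1}
  fail(4) 'e': from fail(0)=0 chase 'e': 0 ⇒ 0;  out=∅∪out(0)=∅
  fail(9) 'a': from fail(0)=0 chase 'a': 0 ⇒ 0;  out=∅∪out(0)=∅
  fail(2) 'dd': from fail(1)=0 chase 'd': 0 ⇒ 1;  out={0}∪out(1)={0}
  fail(5) 'ea': from fail(4)=0 chase 'a': 0 ⇒ 9;  out=∅∪out(9)=∅
  fail(8) 'db': from fail(1)=0 chase 'b': 0 ⇒ 3;  out={3}∪out(3)={1,3}
  fail(10) 'ac': from fail(9)=0 chase 'c': 0 ⇒ 0;  out={4}∪out(0)={4}
  fail(11) 'ad': from fail(9)=0 chase 'd': 0 ⇒ 1;  out={5}∪out(1)={5}
  fail(12) 'aa': from fail(9)=0 chase 'a': 0 ⇒ 9;  out=∅∪out(9)=∅
  fail(6) 'eaa': from fail(5)=9 chase 'a': 9 ⇒ 12;  out=∅∪out(12)=∅
  fail(13) 'aaa': from fail(12)=9 chase 'a': 9 ⇒ 12;  out={6}∪out(12)={6}
  fail(7) 'eaaa': from fail(6)=12 chase 'a': 12 ⇒ 13;  out={2}∪out(13)={2,6}

Text stream:
i=0 'a': node 0→9
i=1 'c': node 9→10  emit P4@[0:1]
i=2 'd': node 10→1 (fail-walked)
i=3 'e': node 1→4 (fail-walked)
i=4 'd': node 4→1 (fail-walked)
i=5 'b': node 1→8  emit P1@[5:5],P3@[4:5]
i=6 'a': node 8→9 (fail-walked)
i=7 'c': node 9→10  emit P4@[6:7]
i=8 'c': node 10→0 (fail-walked)
i=9 'd': node 0→1
i=10 'd': node 1→2  emit P0@[9:10]
i=11 'c': node 2→0 (fail-walked)
i=12 'a': node 0→9
i=13 'a': node 9→12
i=14 'e': node 12→4 (fail-walked)
i=15 'c': node 4→0 (fail-walked)
i=16 'b': node 0→3  emit P1@[16:16]
i=17 'd': node 3→1 (fail-walked)
i=18 'b': node 1→8  emit P1@[18:18],P3@[17:18]
i=19 'a': node 8→9 (fail-walked)
i=20 'd': node 9→11  emit P5@[19:20]
i=21 'a': node 11→9 (fail-walked)
i=22 'b': node 9→3 (fail-walked)  emit P1@[22:22]
i=23 'a': node 3→9 (fail-walked)
i=24 'd': node 9→11  emit P5@[23:24]
i=25 'd': node 11→2 (fail-walked)  emit P0@[24:25]
i=26 'd': node 2→2 (fail-walked)  emit P0@[25:26]
i=27 'c': node 2→0 (fail-walked)
i=28 'b': node 0→3  emit P1@[28:28]
i=29 'a': node 3→9 (fail-walked)

Result: [[1,4],[5,1],[5,3],[7,4],[10,0],[16,1],[18,1],[18,3],[20,5],[22,1],[24,5],[25,0],[26,0],[28,1]]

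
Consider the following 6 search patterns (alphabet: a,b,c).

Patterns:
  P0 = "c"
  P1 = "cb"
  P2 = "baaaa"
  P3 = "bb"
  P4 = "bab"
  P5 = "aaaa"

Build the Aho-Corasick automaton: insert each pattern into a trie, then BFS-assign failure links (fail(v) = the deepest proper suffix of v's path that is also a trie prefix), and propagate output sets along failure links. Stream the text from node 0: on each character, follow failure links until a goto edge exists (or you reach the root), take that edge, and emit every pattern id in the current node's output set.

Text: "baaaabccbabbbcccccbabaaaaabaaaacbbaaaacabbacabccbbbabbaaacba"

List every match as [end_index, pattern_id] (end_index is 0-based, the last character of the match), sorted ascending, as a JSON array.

Build automaton:
Trie nodes:
  n0 'ε': a→10 b→3 c→1
  n1 'c': b→2  ←P0
  n2 'cb': ·  ←P1
  n3 'b': a→4 b→8
  n4 'ba': a→5 b→9
  n5 'baa': a→6
  n6 'baaa': a→7
  n7 'baaaa': ·  ←P2
  n8 'bb': ·  ←P3
  n9 'bab': ·  ←P4
  n10 'a': a→11
  n11 'aa': a→12
  n12 'aaa': a→13
  n13 'aaaa': ·  ←P5

Failure links (BFS by depth):
  n1('c'): parent n0 fail=0; on 'c' 0 → fail=0;  out {0}∪∅={0}
  n3('b'): parent n0 fail=0; on 'b' 0 → fail=0;  out ∅∪∅=∅
  n10('a'): parent n0 fail=0; on 'a' 0 → fail=0;  out ∅∪∅=∅
  n2('cb'): parent n1 fail=0; on 'b' 0 → fail=3;  out {1}∪∅={1}
  n4('ba'): parent n3 fail=0; on 'a' 0 → fail=10;  out ∅∪∅=∅
  n8('bb'): parent n3 fail=0; on 'b' 0 → fail=3;  out {3}∪∅={3}
  n11('aa'): parent n10 fail=0; on 'a' 0 → fail=10;  out ∅∪∅=∅
  n5('baa'): parent n4 fail=10; on 'a' 10 → fail=11;  out ∅∪∅=∅
  n9('bab'): parent n4 fail=10; on 'b' 10→0 → fail=3;  out {4}∪∅={4}
  n12('aaa'): parent n11 fail=10; on 'a' 10 → fail=11;  out ∅∪∅=∅
  n6('baaa'): parent n5 fail=11; on 'a' 11 → fail=12;  out ∅∪∅=∅
  n13('aaaa'): parent n12 fail=11; on 'a' 11 → fail=12;  out {5}∪∅={5}
  n7('baaaa'): parent n6 fail=12; on 'a' 12 → fail=13;  out {2}∪{5}={2,5}

Scan:
[0] read 'b'  n0⇒n3
[1] read 'a'  n3⇒n4
[2] read 'a'  n4⇒n5
[3] read 'a'  n5⇒n6
[4] read 'a'  n6⇒n7  → match P2@[0:4],P5@[1:4]
[5] read 'b'  n7⇒n3 ·f
[6] read 'c'  n3⇒n1 ·f  → match P0@[6:6]
[7] read 'c'  n1⇒n1 ·f  → match P0@[7:7]
[8] read 'b'  n1⇒n2  → match P1@[7:8]
[9] read 'a'  n2⇒n4 ·f
[10] read 'b'  n4⇒n9  → match P4@[8:10]
[11] read 'b'  n9⇒n8 ·f  → match P3@[10:11]
[12] read 'b'  n8⇒n8 ·f  → match P3@[11:12]
[13] read 'c'  n8⇒n1 ·f  → match P0@[13:13]
[14] read 'c'  n1⇒n1 ·f  → match P0@[14:14]
[15] read 'c'  n1⇒n1 ·f  → match P0@[15:15]
[16] read 'c'  n1⇒n1 ·f  → match P0@[16:16]
[17] read 'c'  n1⇒n1 ·f  → match P0@[17:17]
[18] read 'b'  n1⇒n2  → match P1@[17:18]
[19] read 'a'  n2⇒n4 ·f
[20] read 'b'  n4⇒n9  → match P4@[18:20]
[21] read 'a'  n9⇒n4 ·f
[22] read 'a'  n4⇒n5
[23] read 'a'  n5⇒n6
[24] read 'a'  n6⇒n7  → match P2@[20:24],P5@[21:24]
[25] read 'a'  n7⇒n13 ·f  → match P5@[22:25]
[26] read 'b'  n13⇒n3 ·f
[27] read 'a'  n3⇒n4
[28] read 'a'  n4⇒n5
[29] read 'a'  n5⇒n6
[30] read 'a'  n6⇒n7  → match P2@[26:30],P5@[27:30]
[31] read 'c'  n7⇒n1 ·f  → match P0@[31:31]
[32] read 'b'  n1⇒n2  → match P1@[31:32]
[33] read 'b'  n2⇒n8 ·f  → match P3@[32:33]
[34] read 'a'  n8⇒n4 ·f
[35] read 'a'  n4⇒n5
[36] read 'a'  n5⇒n6
[37] read 'a'  n6⇒n7  → match P2@[33:37],P5@[34:37]
[38] read 'c'  n7⇒n1 ·f  → match P0@[38:38]
[39] read 'a'  n1⇒n10 ·f
[40] read 'b'  n10⇒n3 ·f
[41] read 'b'  n3⇒n8  → match P3@[40:41]
[42] read 'a'  n8⇒n4 ·f
[43] read 'c'  n4⇒n1 ·f  → match P0@[43:43]
[44] read 'a'  n1⇒n10 ·f
[45] read 'b'  n10⇒n3 ·f
[46] read 'c'  n3⇒n1 ·f  → match P0@[46:46]
[47] read 'c'  n1⇒n1 ·f  → match P0@[47:47]
[48] read 'b'  n1⇒n2  → match P1@[47:48]
[49] read 'b'  n2⇒n8 ·f  → match P3@[48:49]
[50] read 'b'  n8⇒n8 ·f  → match P3@[49:50]
[51] read 'a'  n8⇒n4 ·f
[52] read 'b'  n4⇒n9  → match P4@[50:52]
[53] read 'b'  n9⇒n8 ·f  → match P3@[52:53]
[54] read 'a'  n8⇒n4 ·f
[55] read 'a'  n4⇒n5
[56] read 'a'  n5⇒n6
[57] read 'c'  n6⇒n1 ·f  → match P0@[57:57]
[58] read 'b'  n1⇒n2  → match P1@[57:58]
[59] read 'a'  n2⇒n4 ·f

Result: [[4,2],[4,5],[6,0],[7,0],[8,1],[10,4],[11,3],[12,3],[13,0],[14,0],[15,0],[16,0],[17,0],[18,1],[20,4],[24,2],[24,5],[25,5],[30,2],[30,5],[31,0],[32,1],[33,3],[37,2],[37,5],[38,0],[41,3],[43,0],[46,0],[47,0],[48,1],[49,3],[50,3],[52,4],[53,3],[57,0],[58,1]]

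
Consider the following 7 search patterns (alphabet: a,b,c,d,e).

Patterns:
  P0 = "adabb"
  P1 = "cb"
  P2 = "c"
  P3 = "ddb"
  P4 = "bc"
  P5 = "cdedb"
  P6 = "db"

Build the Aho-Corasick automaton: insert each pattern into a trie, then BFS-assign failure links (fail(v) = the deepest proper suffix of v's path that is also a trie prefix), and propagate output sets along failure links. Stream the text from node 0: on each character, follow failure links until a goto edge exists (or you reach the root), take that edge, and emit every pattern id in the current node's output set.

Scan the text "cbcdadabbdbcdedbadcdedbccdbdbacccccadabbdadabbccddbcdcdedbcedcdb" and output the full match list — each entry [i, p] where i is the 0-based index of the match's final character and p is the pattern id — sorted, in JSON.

Construct AC machine:
Trie (insert patterns):
  n0 'ε': a→1 b→11 c→6 d→8
  n1 'a': d→2
  n2 'ad': a→3
  n3 'ada': b→4
  n4 'adab': b→5
  n5 'adabb': ·  [P0 ends]
  n6 'c': b→7 d→13  [P2 ends]
  n7 'cb': ·  [P1 ends]
  n8 'd': b→17 d→9
  n9 'dd': b→10
  n10 'ddb': ·  [P3 ends]
  n11 'b': c→12
  n12 'bc': ·  [P4 ends]
  n13 'cd': e→14
  n14 'cde': d→15
  n15 'cded': b→16
  n16 'cdedb': ·  [P5 ends]
  n17 'db': ·  [P6 ends]

Failure links (BFS by depth):
  fail(1) 'a': from fail(0)=0 chase 'a': 0 ⇒ 0;  out=∅∪out(0)=∅
  fail(6) 'c': from fail(0)=0 chase 'c': 0 ⇒ 0;  out={2}∪out(0)={2}
  fail(8) 'd': from fail(0)=0 chase 'd': 0 ⇒ 0;  out=∅∪out(0)=∅
  fail(11) 'b': from fail(0)=0 chase 'b': 0 ⇒ 0;  out=∅∪out(0)=∅
  fail(2) 'ad': from fail(1)=0 chase 'd': 0 ⇒ 8;  out=∅∪out(8)=∅
  fail(7) 'cb': from fail(6)=0 chase 'b': 0 ⇒ 11;  out={1}∪out(11)={1}
  fail(9) 'dd': from fail(8)=0 chase 'd': 0 ⇒ 8;  out=∅∪out(8)=∅
  fail(12) 'bc': from fail(11)=0 chase 'c': 0 ⇒ 6;  out={4}∪out(6)={2,4}
  fail(13) 'cd': from fail(6)=0 chase 'd': 0 ⇒ 8;  out=∅∪out(8)=∅
  fail(17) 'db': from fail(8)=0 chase 'b': 0 ⇒ 11;  out={6}∪out(11)={6}
  fail(3) 'ada': from fail(2)=8 chase 'a': 8→0 ⇒ 1;  out=∅∪out(1)=∅
  fail(10) 'ddb': from fail(9)=8 chase 'b': 8 ⇒ 17;  out={3}∪out(17)={3,6}
  fail(14) 'cde': from fail(13)=8 chase 'e': 8→0 ⇒ 0;  out=∅∪out(0)=∅
  fail(4) 'adab': from fail(3)=1 chase 'b': 1→0 ⇒ 11;  out=∅∪out(11)=∅
  fail(15) 'cded': from fail(14)=0 chase 'd': 0 ⇒ 8;  out=∅∪out(8)=∅
  fail(5) 'adabb': from fail(4)=11 chase 'b': 11→0 ⇒ 11;  out={0}∪out(11)={0}
  fail(16) 'cdedb': from fail(15)=8 chase 'b': 8 ⇒ 17;  out={5}∪out(17)={5,6}

Run:
[0] read 'c'  n0⇒n6  ** P2@[0:0]
[1] read 'b'  n6⇒n7  ** P1@[0:1]
[2] read 'c'  n7⇒n12 (fail-walked)  ** P2@[2:2],P4@[1:2]
[3] read 'd'  n12⇒n13 (fail-walked)
[4] read 'a'  n13⇒n1 (fail-walked)
[5] read 'd'  n1⇒n2
[6] read 'a'  n2⇒n3
[7] read 'b'  n3⇒n4
[8] read 'b'  n4⇒n5  ** P0@[4:8]
[9] read 'd'  n5⇒n8 (fail-walked)
[10] read 'b'  n8⇒n17  ** P6@[9:10]
[11] read 'c'  n17⇒n12 (fail-walked)  ** P2@[11:11],P4@[10:11]
[12] read 'd'  n12⇒n13 (fail-walked)
[13] read 'e'  n13⇒n14
[14] read 'd'  n14⇒n15
[15] read 'b'  n15⇒n16  ** P5@[11:15],P6@[14:15]
[16] read 'a'  n16⇒n1 (fail-walked)
[17] read 'd'  n1⇒n2
[18] read 'c'  n2⇒n6 (fail-walked)  ** P2@[18:18]
[19] read 'd'  n6⇒n13
[20] read 'e'  n13⇒n14
[21] read 'd'  n14⇒n15
[22] read 'b'  n15⇒n16  ** P5@[18:22],P6@[21:22]
[23] read 'c'  n16⇒n12 (fail-walked)  ** P2@[23:23],P4@[22:23]
[24] read 'c'  n12⇒n6 (fail-walked)  ** P2@[24:24]
[25] read 'd'  n6⇒n13
[26] read 'b'  n13⇒n17 (fail-walked)  ** P6@[25:26]
[27] read 'd'  n17⇒n8 (fail-walked)
[28] read 'b'  n8⇒n17  ** P6@[27:28]
[29] read 'a'  n17⇒n1 (fail-walked)
[30] read 'c'  n1⇒n6 (fail-walked)  ** P2@[30:30]
[31] read 'c'  n6⇒n6 (fail-walked)  ** P2@[31:31]
[32] read 'c'  n6⇒n6 (fail-walked)  ** P2@[32:32]
[33] read 'c'  n6⇒n6 (fail-walked)  ** P2@[33:33]
[34] read 'c'  n6⇒n6 (fail-walked)  ** P2@[34:34]
[35] read 'a'  n6⇒n1 (fail-walked)
[36] read 'd'  n1⇒n2
[37] read 'a'  n2⇒n3
[38] read 'b'  n3⇒n4
[39] read 'b'  n4⇒n5  ** P0@[35:39]
[40] read 'd'  n5⇒n8 (fail-walked)
[41] read 'a'  n8⇒n1 (fail-walked)
[42] read 'd'  n1⇒n2
[43] read 'a'  n2⇒n3
[44] read 'b'  n3⇒n4
[45] read 'b'  n4⇒n5  ** P0@[41:45]
[46] read 'c'  n5⇒n12 (fail-walked)  ** P2@[46:46],P4@[45:46]
[47] read 'c'  n12⇒n6 (fail-walked)  ** P2@[47:47]
[48] read 'd'  n6⇒n13
[49] read 'd'  n13⇒n9 (fail-walked)
[50] read 'b'  n9⇒n10  ** P3@[48:50],P6@[49:50]
[51] read 'c'  n10⇒n12 (fail-walked)  ** P2@[51:51],P4@[50:51]
[52] read 'd'  n12⇒n13 (fail-walked)
[53] read 'c'  n13⇒n6 (fail-walked)  ** P2@[53:53]
[54] read 'd'  n6⇒n13
[55] read 'e'  n13⇒n14
[56] read 'd'  n14⇒n15
[57] read 'b'  n15⇒n16  ** P5@[53:57],P6@[56:57]
[58] read 'c'  n16⇒n12 (fail-walked)  ** P2@[58:58],P4@[57:58]
[59] read 'e'  n12⇒n0 (fail-walked)
[60] read 'd'  n0⇒n8
[61] read 'c'  n8⇒n6 (fail-walked)  ** P2@[61:61]
[62] read 'd'  n6⇒n13
[63] read 'b'  n13⇒n17 (fail-walked)  ** P6@[62:63]

All matches (sorted): [[0,2],[1,1],[2,2],[2,4],[8,0],[10,6],[11,2],[11,4],[15,5],[15,6],[18,2],[22,5],[22,6],[23,2],[23,4],[24,2],[26,6],[28,6],[30,2],[31,2],[32,2],[33,2],[34,2],[39,0],[45,0],[46,2],[46,4],[47,2],[50,3],[50,6],[51,2],[51,4],[53,2],[57,5],[57,6],[58,2],[58,4],[61,2],[63,6]]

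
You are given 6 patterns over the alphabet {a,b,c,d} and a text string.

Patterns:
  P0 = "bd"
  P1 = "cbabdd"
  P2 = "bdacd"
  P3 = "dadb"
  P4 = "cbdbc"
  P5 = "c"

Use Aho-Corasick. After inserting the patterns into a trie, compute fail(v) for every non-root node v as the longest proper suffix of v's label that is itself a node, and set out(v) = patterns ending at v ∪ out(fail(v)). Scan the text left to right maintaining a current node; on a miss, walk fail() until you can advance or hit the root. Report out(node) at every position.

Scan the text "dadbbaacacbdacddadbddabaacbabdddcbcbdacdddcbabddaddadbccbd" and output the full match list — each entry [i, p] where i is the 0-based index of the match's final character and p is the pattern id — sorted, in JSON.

Build:
Trie nodes:
  0='ε' goto b→1 c→3 d→12
  1='b' goto d→2
  2='bd' goto a→9  [P0 ends]
  3='c' goto b→4  [P5 ends]
  4='cb' goto a→5 d→16
  5='cba' goto b→6
  6='cbab' goto d→7
  7='cbabd' goto d→8
  8='cbabdd' goto ·  [P1 ends]
  9='bda' goto c→10
  10='bdac' goto d→11
  11='bdacd' goto ·  [P2 ends]
  12='d' goto a→13
  13='da' goto d→14
  14='dad' goto b→15
  15='dadb' goto ·  [P3 ends]
  16='cbd' goto b→17
  17='cbdb' goto c→18
  18='cbdbc' goto ·  [P4 ends]

BFS fail/out derivation:
  n1('b'): parent n0 fail=0; on 'b' 0 → fail=0;  out ∅∪∅=∅
  n3('c'): parent n0 fail=0; on 'c' 0 → fail=0;  out {5}∪∅={5}
  n12('d'): parent n0 fail=0; on 'd' 0 → fail=0;  out ∅∪∅=∅
  n2('bd'): parent n1 fail=0; on 'd' 0 → fail=12;  out {0}∪∅={0}
  n4('cb'): parent n3 fail=0; on 'b' 0 → fail=1;  out ∅∪∅=∅
  n13('da'): parent n12 fail=0; on 'a' 0 → fail=0;  out ∅∪∅=∅
  n5('cba'): parent n4 fail=1; on 'a' 1→0 → fail=0;  out ∅∪∅=∅
  n9('bda'): parent n2 fail=12; on 'a' 12 → fail=13;  out ∅∪∅=∅
  n14('dad'): parent n13 fail=0; on 'd' 0 → fail=12;  out ∅∪∅=∅
  n16('cbd'): parent n4 fail=1; on 'd' 1 → fail=2;  out ∅∪{0}={0}
  n6('cbab'): parent n5 fail=0; on 'b' 0 → fail=1;  out ∅∪∅=∅
  n10('bdac'): parent n9 fail=13; on 'c' 13→0 → fail=3;  out ∅∪{5}={5}
  n15('dadb'): parent n14 fail=12; on 'b' 12→0 → fail=1;  out {3}∪∅={3}
  n17('cbdb'): parent n16 fail=2; on 'b' 2→12→0 → fail=1;  out ∅∪∅=∅
  n7('cbabd'): parent n6 fail=1; on 'd' 1 → fail=2;  out ∅∪{0}={0}
  n11('bdacd'): parent n10 fail=3; on 'd' 3→0 → fail=12;  out {2}∪∅={2}
  n18('cbdbc'): parent n17 fail=1; on 'c' 1→0 → fail=3;  out {4}∪{5}={4,5}
  n8('cbabdd'): parent n7 fail=2; on 'd' 2→12→0 → fail=12;  out {1}∪∅={1}

Run:
[0] read 'd'  n0⇒n12
[1] read 'a'  n12⇒n13
[2] read 'd'  n13⇒n14
[3] read 'b'  n14⇒n15  ** P3@[0:3]
[4] read 'b'  n15⇒n1 ·f
[5] read 'a'  n1⇒n0 ·f
[6] read 'a'  n0⇒n0
[7] read 'c'  n0⇒n3  ** P5@[7:7]
[8] read 'a'  n3⇒n0 ·f
[9] read 'c'  n0⇒n3  ** P5@[9:9]
[10] read 'b'  n3⇒n4
[11] read 'd'  n4⇒n16  ** P0@[10:11]
[12] read 'a'  n16⇒n9 ·f
[13] read 'c'  n9⇒n10  ** P5@[13:13]
[14] read 'd'  n10⇒n11  ** P2@[10:14]
[15] read 'd'  n11⇒n12 ·f
[16] read 'a'  n12⇒n13
[17] read 'd'  n13⇒n14
[18] read 'b'  n14⇒n15  ** P3@[15:18]
[19] read 'd'  n15⇒n2 ·f  ** P0@[18:19]
[20] read 'd'  n2⇒n12 ·f
[21] read 'a'  n12⇒n13
[22] read 'b'  n13⇒n1 ·f
[23] read 'a'  n1⇒n0 ·f
[24] read 'a'  n0⇒n0
[25] read 'c'  n0⇒n3  ** P5@[25:25]
[26] read 'b'  n3⇒n4
[27] read 'a'  n4⇒n5
[28] read 'b'  n5⇒n6
[29] read 'd'  n6⇒n7  ** P0@[28:29]
[30] read 'd'  n7⇒n8  ** P1@[25:30]
[31] read 'd'  n8⇒n12 ·f
[32] read 'c'  n12⇒n3 ·f  ** P5@[32:32]
[33] read 'b'  n3⇒n4
[34] read 'c'  n4⇒n3 ·f  ** P5@[34:34]
[35] read 'b'  n3⇒n4
[36] read 'd'  n4⇒n16  ** P0@[35:36]
[37] read 'a'  n16⇒n9 ·f
[38] read 'c'  n9⇒n10  ** P5@[38:38]
[39] read 'd'  n10⇒n11  ** P2@[35:39]
[40] read 'd'  n11⇒n12 ·f
[41] read 'd'  n12⇒n12 ·f
[42] read 'c'  n12⇒n3 ·f  ** P5@[42:42]
[43] read 'b'  n3⇒n4
[44] read 'a'  n4⇒n5
[45] read 'b'  n5⇒n6
[46] read 'd'  n6⇒n7  ** P0@[45:46]
[47] read 'd'  n7⇒n8  ** P1@[42:47]
[48] read 'a'  n8⇒n13 ·f
[49] read 'd'  n13⇒n14
[50] read 'd'  n14⇒n12 ·f
[51] read 'a'  n12⇒n13
[52] read 'd'  n13⇒n14
[53] read 'b'  n14⇒n15  ** P3@[50:53]
[54] read 'c'  n15⇒n3 ·f  ** P5@[54:54]
[55] read 'c'  n3⇒n3 ·f  ** P5@[55:55]
[56] read 'b'  n3⇒n4
[57] read 'd'  n4⇒n16  ** P0@[56:57]

All matches (sorted): [[3,3],[7,5],[9,5],[11,0],[13,5],[14,2],[18,3],[19,0],[25,5],[29,0],[30,1],[32,5],[34,5],[36,0],[38,5],[39,2],[42,5],[46,0],[47,1],[53,3],[54,5],[55,5],[57,0]]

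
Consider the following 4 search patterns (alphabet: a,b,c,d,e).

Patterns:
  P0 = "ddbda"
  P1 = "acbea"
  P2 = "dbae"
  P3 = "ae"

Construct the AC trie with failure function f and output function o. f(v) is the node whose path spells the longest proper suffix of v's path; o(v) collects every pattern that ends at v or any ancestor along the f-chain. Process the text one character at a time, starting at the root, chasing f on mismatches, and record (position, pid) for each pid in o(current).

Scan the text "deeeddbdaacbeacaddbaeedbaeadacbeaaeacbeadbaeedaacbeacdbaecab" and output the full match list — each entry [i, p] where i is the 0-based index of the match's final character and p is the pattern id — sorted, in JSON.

Build automaton:
Trie (insert patterns):
  n0 'ε': a→6 d→1
  n1 'd': b→11 d→2
  n2 'dd': b→3
  n3 'ddb': d→4
  n4 'ddbd': a→5
  n5 'ddbda': ·  ←P0
  n6 'a': c→7 e→14
  n7 'ac': b→8
  n8 'acb': e→9
  n9 'acbe': a→10
  n10 'acbea': ·  ←P1
  n11 'db': a→12
  n12 'dba': e→13
  n13 'dbae': ·  ←P2
  n14 'ae': ·  ←P3

Failure links (BFS by depth):
  fail(1) 'd': from fail(0)=0 chase 'd': 0 ⇒ 0;  out=∅∪out(0)=∅
  fail(6) 'a': from fail(0)=0 chase 'a': 0 ⇒ 0;  out=∅∪out(0)=∅
  fail(2) 'dd': from fail(1)=0 chase 'd': 0 ⇒ 1;  out=∅∪out(1)=∅
  fail(7) 'ac': from fail(6)=0 chase 'c': 0 ⇒ 0;  out=∅∪out(0)=∅
  fail(11) 'db': from fail(1)=0 chase 'b': 0 ⇒ 0;  out=∅∪out(0)=∅
  fail(14) 'ae': from fail(6)=0 chase 'e': 0 ⇒ 0;  out={3}∪out(0)={3}
  fail(3) 'ddb': from fail(2)=1 chase 'b': 1 ⇒ 11;  out=∅∪out(11)=∅
  fail(8) 'acb': from fail(7)=0 chase 'b': 0 ⇒ 0;  out=∅∪out(0)=∅
  fail(12) 'dba': from fail(11)=0 chase 'a': 0 ⇒ 6;  out=∅∪out(6)=∅
  fail(4) 'ddbd': from fail(3)=11 chase 'd': 11→0 ⇒ 1;  out=∅∪out(1)=∅
  fail(9) 'acbe': from fail(8)=0 chase 'e': 0 ⇒ 0;  out=∅∪out(0)=∅
  fail(13) 'dbae': from fail(12)=6 chase 'e': 6 ⇒ 14;  out={2}∪out(14)={2,3}
  fail(5) 'ddbda': from fail(4)=1 chase 'a': 1→0 ⇒ 6;  out={0}∪out(6)={0}
  fail(10) 'acbea': from fail(9)=0 chase 'a': 0 ⇒ 6;  out={1}∪out(6)={1}

Scan:
[0] read 'd'  n0⇒n1
[1] read 'e'  n1⇒n0 (fail-walked)
[2] read 'e'  n0⇒n0
[3] read 'e'  n0⇒n0
[4] read 'd'  n0⇒n1
[5] read 'd'  n1⇒n2
[6] read 'b'  n2⇒n3
[7] read 'd'  n3⇒n4
[8] read 'a'  n4⇒n5  ** P0@[4:8]
[9] read 'a'  n5⇒n6 (fail-walked)
[10] read 'c'  n6⇒n7
[11] read 'b'  n7⇒n8
[12] read 'e'  n8⇒n9
[13] read 'a'  n9⇒n10  ** P1@[9:13]
[14] read 'c'  n10⇒n7 (fail-walked)
[15] read 'a'  n7⇒n6 (fail-walked)
[16] read 'd'  n6⇒n1 (fail-walked)
[17] read 'd'  n1⇒n2
[18] read 'b'  n2⇒n3
[19] read 'a'  n3⇒n12 (fail-walked)
[20] read 'e'  n12⇒n13  ** P2@[17:20],P3@[19:20]
[21] read 'e'  n13⇒n0 (fail-walked)
[22] read 'd'  n0⇒n1
[23] read 'b'  n1⇒n11
[24] read 'a'  n11⇒n12
[25] read 'e'  n12⇒n13  ** P2@[22:25],P3@[24:25]
[26] read 'a'  n13⇒n6 (fail-walked)
[27] read 'd'  n6⇒n1 (fail-walked)
[28] read 'a'  n1⇒n6 (fail-walked)
[29] read 'c'  n6⇒n7
[30] read 'b'  n7⇒n8
[31] read 'e'  n8⇒n9
[32] read 'a'  n9⇒n10  ** P1@[28:32]
[33] read 'a'  n10⇒n6 (fail-walked)
[34] read 'e'  n6⇒n14  ** P3@[33:34]
[35] read 'a'  n14⇒n6 (fail-walked)
[36] read 'c'  n6⇒n7
[37] read 'b'  n7⇒n8
[38] read 'e'  n8⇒n9
[39] read 'a'  n9⇒n10  ** P1@[35:39]
[40] read 'd'  n10⇒n1 (fail-walked)
[41] read 'b'  n1⇒n11
[42] read 'a'  n11⇒n12
[43] read 'e'  n12⇒n13  ** P2@[40:43],P3@[42:43]
[44] read 'e'  n13⇒n0 (fail-walked)
[45] read 'd'  n0⇒n1
[46] read 'a'  n1⇒n6 (fail-walked)
[47] read 'a'  n6⇒n6 (fail-walked)
[48] read 'c'  n6⇒n7
[49] read 'b'  n7⇒n8
[50] read 'e'  n8⇒n9
[51] read 'a'  n9⇒n10  ** P1@[47:51]
[52] read 'c'  n10⇒n7 (fail-walked)
[53] read 'd'  n7⇒n1 (fail-walked)
[54] read 'b'  n1⇒n11
[55] read 'a'  n11⇒n12
[56] read 'e'  n12⇒n13  ** P2@[53:56],P3@[55:56]
[57] read 'c'  n13⇒n0 (fail-walked)
[58] read 'a'  n0⇒n6
[59] read 'b'  n6⇒n0 (fail-walked)

Result: [[8,0],[13,1],[20,2],[20,3],[25,2],[25,3],[32,1],[34,3],[39,1],[43,2],[43,3],[51,1],[56,2],[56,3]]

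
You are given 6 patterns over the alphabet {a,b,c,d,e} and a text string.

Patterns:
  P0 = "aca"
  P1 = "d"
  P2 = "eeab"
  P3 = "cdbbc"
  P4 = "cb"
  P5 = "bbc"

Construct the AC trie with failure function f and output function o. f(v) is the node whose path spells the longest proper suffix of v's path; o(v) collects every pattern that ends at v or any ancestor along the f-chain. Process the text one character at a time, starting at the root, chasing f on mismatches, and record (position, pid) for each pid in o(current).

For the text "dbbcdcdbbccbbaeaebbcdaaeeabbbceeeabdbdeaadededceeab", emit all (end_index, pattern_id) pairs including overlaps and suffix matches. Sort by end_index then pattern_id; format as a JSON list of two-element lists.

Build automaton:
Trie nodes:
  n0 'ε': a→1 b→15 c→9 d→4 e→5
  n1 'a': c→2
  n2 'ac': a→3
  n3 'aca': ·  ←P0
  n4 'd': ·  ←P1
  n5 'e': e→6
  n6 'ee': a→7
  n7 'eea': b→8
  n8 'eeab': ·  ←P2
  n9 'c': b→14 d→10
  n10 'cd': b→11
  n11 'cdb': b→12
  n12 'cdbb': c→13
  n13 'cdbbc': ·  ←P3
  n14 'cb': ·  ←P4
  n15 'b': b→16
  n16 'bb': c→17
  n17 'bbc': ·  ←P5

Failure links (BFS by depth):
  n1('a'): parent n0 fail=0; on 'a' 0 → fail=0;  out ∅∪∅=∅
  n4('d'): parent n0 fail=0; on 'd' 0 → fail=0;  out {1}∪∅={1}
  n5('e'): parent n0 fail=0; on 'e' 0 → fail=0;  out ∅∪∅=∅
  n9('c'): parent n0 fail=0; on 'c' 0 → fail=0;  out ∅∪∅=∅
  n15('b'): parent n0 fail=0; on 'b' 0 → fail=0;  out ∅∪∅=∅
  n2('ac'): parent n1 fail=0; on 'c' 0 → fail=9;  out ∅∪∅=∅
  n6('ee'): parent n5 fail=0; on 'e' 0 → fail=5;  out ∅∪∅=∅
  n10('cd'): parent n9 fail=0; on 'd' 0 → fail=4;  out ∅∪{1}={1}
  n14('cb'): parent n9 fail=0; on 'b' 0 → fail=15;  out {4}∪∅={4}
  n16('bb'): parent n15 fail=0; on 'b' 0 → fail=15;  out ∅∪∅=∅
  n3('aca'): parent n2 fail=9; on 'a' 9→0 → fail=1;  out {0}∪∅={0}
  n7('eea'): parent n6 fail=5; on 'a' 5→0 → fail=1;  out ∅∪∅=∅
  n11('cdb'): parent n10 fail=4; on 'b' 4→0 → fail=15;  out ∅∪∅=∅
  n17('bbc'): parent n16 fail=15; on 'c' 15→0 → fail=9;  out {5}∪∅={5}
  n8('eeab'): parent n7 fail=1; on 'b' 1→0 → fail=15;  out {2}∪∅={2}
  n12('cdbb'): parent n11 fail=15; on 'b' 15 → fail=16;  out ∅∪∅=∅
  n13('cdbbc'): parent n12 fail=16; on 'c' 16 → fail=17;  out {3}∪{5}={3,5}

Text stream:
pos 0 'd': at 4  ** P1@[0:0]
pos 1 'b': at 15 ·f
pos 2 'b': at 16
pos 3 'c': at 17  ** P5@[1:3]
pos 4 'd': at 10 ·f  ** P1@[4:4]
pos 5 'c': at 9 ·f
pos 6 'd': at 10  ** P1@[6:6]
pos 7 'b': at 11
pos 8 'b': at 12
pos 9 'c': at 13  ** P3@[5:9],P5@[7:9]
pos 10 'c': at 9 ·f
pos 11 'b': at 14  ** P4@[10:11]
pos 12 'b': at 16 ·f
pos 13 'a': at 1 ·f
pos 14 'e': at 5 ·f
pos 15 'a': at 1 ·f
pos 16 'e': at 5 ·f
pos 17 'b': at 15 ·f
pos 18 'b': at 16
pos 19 'c': at 17  ** P5@[17:19]
pos 20 'd': at 10 ·f  ** P1@[20:20]
pos 21 'a': at 1 ·f
pos 22 'a': at 1 ·f
pos 23 'e': at 5 ·f
pos 24 'e': at 6
pos 25 'a': at 7
pos 26 'b': at 8  ** P2@[23:26]
pos 27 'b': at 16 ·f
pos 28 'b': at 16 ·f
pos 29 'c': at 17  ** P5@[27:29]
pos 30 'e': at 5 ·f
pos 31 'e': at 6
pos 32 'e': at 6 ·f
pos 33 'a': at 7
pos 34 'b': at 8  ** P2@[31:34]
pos 35 'd': at 4 ·f  ** P1@[35:35]
pos 36 'b': at 15 ·f
pos 37 'd': at 4 ·f  ** P1@[37:37]
pos 38 'e': at 5 ·f
pos 39 'a': at 1 ·f
pos 40 'a': at 1 ·f
pos 41 'd': at 4 ·f  ** P1@[41:41]
pos 42 'e': at 5 ·f
pos 43 'd': at 4 ·f  ** P1@[43:43]
pos 44 'e': at 5 ·f
pos 45 'd': at 4 ·f  ** P1@[45:45]
pos 46 'c': at 9 ·f
pos 47 'e': at 5 ·f
pos 48 'e': at 6
pos 49 'a': at 7
pos 50 'b': at 8  ** P2@[47:50]

Matches: [[0,1],[3,5],[4,1],[6,1],[9,3],[9,5],[11,4],[19,5],[20,1],[26,2],[29,5],[34,2],[35,1],[37,1],[41,1],[43,1],[45,1],[50,2]]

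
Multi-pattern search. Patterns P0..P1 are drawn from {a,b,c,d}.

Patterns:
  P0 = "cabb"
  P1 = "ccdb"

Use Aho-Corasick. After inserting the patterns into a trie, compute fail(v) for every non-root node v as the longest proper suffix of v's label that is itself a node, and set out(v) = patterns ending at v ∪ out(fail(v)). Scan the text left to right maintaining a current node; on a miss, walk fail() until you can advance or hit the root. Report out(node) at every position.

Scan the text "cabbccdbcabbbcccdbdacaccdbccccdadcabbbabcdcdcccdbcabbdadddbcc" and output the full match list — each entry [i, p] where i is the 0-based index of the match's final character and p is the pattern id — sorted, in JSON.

Construct AC machine:
Trie nodes:
  n0 'ε': c→1
  n1 'c': a→2 c→5
  n2 'ca': b→3
  n3 'cab': b→4
  n4 'cabb': ·  ←P0
  n5 'cc': d→6
  n6 'ccd': b→7
  n7 'ccdb': ·  ←P1

BFS fail/out derivation:
  n1('c'): parent n0 fail=0; on 'c' 0 → fail=0;  out ∅∪∅=∅
  n2('ca'): parent n1 fail=0; on 'a' 0 → fail=0;  out ∅∪∅=∅
  n5('cc'): parent n1 fail=0; on 'c' 0 → fail=1;  out ∅∪∅=∅
  n3('cab'): parent n2 fail=0; on 'b' 0 → fail=0;  out ∅∪∅=∅
  n6('ccd'): parent n5 fail=1; on 'd' 1→0 → fail=0;  out ∅∪∅=∅
  n4('cabb'): parent n3 fail=0; on 'b' 0 → fail=0;  out {0}∪∅={0}
  n7('ccdb'): parent n6 fail=0; on 'b' 0 → fail=0;  out {1}∪∅={1}

Text stream:
[0] read 'c'  n0⇒n1
[1] read 'a'  n1⇒n2
[2] read 'b'  n2⇒n3
[3] read 'b'  n3⇒n4  → match P0@[0:3]
[4] read 'c'  n4⇒n1 (via fail)
[5] read 'c'  n1⇒n5
[6] read 'd'  n5⇒n6
[7] read 'b'  n6⇒n7  → match P1@[4:7]
[8] read 'c'  n7⇒n1 (via fail)
[9] read 'a'  n1⇒n2
[10] read 'b'  n2⇒n3
[11] read 'b'  n3⇒n4  → match P0@[8:11]
[12] read 'b'  n4⇒n0 (via fail)
[13] read 'c'  n0⇒n1
[14] read 'c'  n1⇒n5
[15] read 'c'  n5⇒n5 (via fail)
[16] read 'd'  n5⇒n6
[17] read 'b'  n6⇒n7  → match P1@[14:17]
[18] read 'd'  n7⇒n0 (via fail)
[19] read 'a'  n0⇒n0
[20] read 'c'  n0⇒n1
[21] read 'a'  n1⇒n2
[22] read 'c'  n2⇒n1 (via fail)
[23] read 'c'  n1⇒n5
[24] read 'd'  n5⇒n6
[25] read 'b'  n6⇒n7  → match P1@[22:25]
[26] read 'c'  n7⇒n1 (via fail)
[27] read 'c'  n1⇒n5
[28] read 'c'  n5⇒n5 (via fail)
[29] read 'c'  n5⇒n5 (via fail)
[30] read 'd'  n5⇒n6
[31] read 'a'  n6⇒n0 (via fail)
[32] read 'd'  n0⇒n0
[33] read 'c'  n0⇒n1
[34] read 'a'  n1⇒n2
[35] read 'b'  n2⇒n3
[36] read 'b'  n3⇒n4  → match P0@[33:36]
[37] read 'b'  n4⇒n0 (via fail)
[38] read 'a'  n0⇒n0
[39] read 'b'  n0⇒n0
[40] read 'c'  n0⇒n1
[41] read 'd'  n1⇒n0 (via fail)
[42] read 'c'  n0⇒n1
[43] read 'd'  n1⇒n0 (via fail)
[44] read 'c'  n0⇒n1
[45] read 'c'  n1⇒n5
[46] read 'c'  n5⇒n5 (via fail)
[47] read 'd'  n5⇒n6
[48] read 'b'  n6⇒n7  → match P1@[45:48]
[49] read 'c'  n7⇒n1 (via fail)
[50] read 'a'  n1⇒n2
[51] read 'b'  n2⇒n3
[52] read 'b'  n3⇒n4  → match P0@[49:52]
[53] read 'd'  n4⇒n0 (via fail)
[54] read 'a'  n0⇒n0
[55] read 'd'  n0⇒n0
[56] read 'd'  n0⇒n0
[57] read 'd'  n0⇒n0
[58] read 'b'  n0⇒n0
[59] read 'c'  n0⇒n1
[60] read 'c'  n1⇒n5

All matches (sorted): [[3,0],[7,1],[11,0],[17,1],[25,1],[36,0],[48,1],[52,0]]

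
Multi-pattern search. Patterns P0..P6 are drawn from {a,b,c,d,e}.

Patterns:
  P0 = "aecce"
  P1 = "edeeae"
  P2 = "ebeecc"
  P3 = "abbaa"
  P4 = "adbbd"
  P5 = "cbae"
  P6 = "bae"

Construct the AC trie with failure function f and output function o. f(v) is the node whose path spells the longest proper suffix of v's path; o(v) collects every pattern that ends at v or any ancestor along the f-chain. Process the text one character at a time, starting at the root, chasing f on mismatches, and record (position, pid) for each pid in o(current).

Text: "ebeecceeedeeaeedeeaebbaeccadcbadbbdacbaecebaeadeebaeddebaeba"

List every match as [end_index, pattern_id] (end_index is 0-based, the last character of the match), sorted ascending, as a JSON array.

Build automaton:
Trie nodes:
  n0 'ε': a→1 b→29 c→25 e→6
  n1 'a': b→17 d→21 e→2
  n2 'ae': c→3
  n3 'aec': c→4
  n4 'aecc': e→5
  n5 'aecce': ·  [P0 ends]
  n6 'e': b→12 d→7
  n7 'ed': e→8
  n8 'ede': e→9
  n9 'edee': a→10
  n10 'edeea': e→11
  n11 'edeeae': ·  [P1 ends]
  n12 'eb': e→13
  n13 'ebe': e→14
  n14 'ebee': c→15
  n15 'ebeec': c→16
  n16 'ebeecc': ·  [P2 ends]
  n17 'ab': b→18
  n18 'abb': a→19
  n19 'abba': a→20
  n20 'abbaa': ·  [P3 ends]
  n21 'ad': b→22
  n22 'adb': b→23
  n23 'adbb': d→24
  n24 'adbbd': ·  [P4 ends]
  n25 'c': b→26
  n26 'cb': a→27
  n27 'cba': e→28
  n28 'cbae': ·  [P5 ends]
  n29 'b': a→30
  n30 'ba': e→31
  n31 'bae': ·  [P6 ends]

BFS fail/out derivation:
  fail(1) 'a': from fail(0)=0 chase 'a': 0 ⇒ 0;  out=∅∪out(0)=∅
  fail(6) 'e': from fail(0)=0 chase 'e': 0 ⇒ 0;  out=∅∪out(0)=∅
  fail(25) 'c': from fail(0)=0 chase 'c': 0 ⇒ 0;  out=∅∪out(0)=∅
  fail(29) 'b': from fail(0)=0 chase 'b': 0 ⇒ 0;  out=∅∪out(0)=∅
  fail(2) 'ae': from fail(1)=0 chase 'e': 0 ⇒ 6;  out=∅∪out(6)=∅
  fail(7) 'ed': from fail(6)=0 chase 'd': 0 ⇒ 0;  out=∅∪out(0)=∅
  fail(12) 'eb': from fail(6)=0 chase 'b': 0 ⇒ 29;  out=∅∪out(29)=∅
  fail(17) 'ab': from fail(1)=0 chase 'b': 0 ⇒ 29;  out=∅∪out(29)=∅
  fail(21) 'ad': from fail(1)=0 chase 'd': 0 ⇒ 0;  out=∅∪out(0)=∅
  fail(26) 'cb': from fail(25)=0 chase 'b': 0 ⇒ 29;  out=∅∪out(29)=∅
  fail(30) 'ba': from fail(29)=0 chase 'a': 0 ⇒ 1;  out=∅∪out(1)=∅
  fail(3) 'aec': from fail(2)=6 chase 'c': 6→0 ⇒ 25;  out=∅∪out(25)=∅
  fail(8) 'ede': from fail(7)=0 chase 'e': 0 ⇒ 6;  out=∅∪out(6)=∅
  fail(13) 'ebe': from fail(12)=29 chase 'e': 29→0 ⇒ 6;  out=∅∪out(6)=∅
  fail(18) 'abb': from fail(17)=29 chase 'b': 29→0 ⇒ 29;  out=∅∪out(29)=∅
  fail(22) 'adb': from fail(21)=0 chase 'b': 0 ⇒ 29;  out=∅∪out(29)=∅
  fail(27) 'cba': from fail(26)=29 chase 'a': 29 ⇒ 30;  out=∅∪out(30)=∅
  fail(31) 'bae': from fail(30)=1 chase 'e': 1 ⇒ 2;  out={6}∪out(2)={6}
  fail(4) 'aecc': from fail(3)=25 chase 'c': 25→0 ⇒ 25;  out=∅∪out(25)=∅
  fail(9) 'edee': from fail(8)=6 chase 'e': 6→0 ⇒ 6;  out=∅∪out(6)=∅
  fail(14) 'ebee': from fail(13)=6 chase 'e': 6→0 ⇒ 6;  out=∅∪out(6)=∅
  fail(19) 'abba': from fail(18)=29 chase 'a': 29 ⇒ 30;  out=∅∪out(30)=∅
  fail(23) 'adbb': from fail(22)=29 chase 'b': 29→0 ⇒ 29;  out=∅∪out(29)=∅
  fail(28) 'cbae': from fail(27)=30 chase 'e': 30 ⇒ 31;  out={5}∪out(31)={5,6}
  fail(5) 'aecce': from fail(4)=25 chase 'e': 25→0 ⇒ 6;  out={0}∪out(6)={0}
  fail(10) 'edeea': from fail(9)=6 chase 'a': 6→0 ⇒ 1;  out=∅∪out(1)=∅
  fail(15) 'ebeec': from fail(14)=6 chase 'c': 6→0 ⇒ 25;  out=∅∪out(25)=∅
  fail(20) 'abbaa': from fail(19)=30 chase 'a': 30→1→0 ⇒ 1;  out={3}∪out(1)={3}
  fail(24) 'adbbd': from fail(23)=29 chase 'd': 29→0 ⇒ 0;  out={4}∪out(0)={4}
  fail(11) 'edeeae': from fail(10)=1 chase 'e': 1 ⇒ 2;  out={1}∪out(2)={1}
  fail(16) 'ebeecc': from fail(15)=25 chase 'c': 25→0 ⇒ 25;  out={2}∪out(25)={2}

Text stream:
pos 0 'e': at 6
pos 1 'b': at 12
pos 2 'e': at 13
pos 3 'e': at 14
pos 4 'c': at 15
pos 5 'c': at 16  → match P2@[0:5]
pos 6 'e': at 6 (via fail)
pos 7 'e': at 6 (via fail)
pos 8 'e': at 6 (via fail)
pos 9 'd': at 7
pos 10 'e': at 8
pos 11 'e': at 9
pos 12 'a': at 10
pos 13 'e': at 11  → match P1@[8:13]
pos 14 'e': at 6 (via fail)
pos 15 'd': at 7
pos 16 'e': at 8
pos 17 'e': at 9
pos 18 'a': at 10
pos 19 'e': at 11  → match P1@[14:19]
pos 20 'b': at 12 (via fail)
pos 21 'b': at 29 (via fail)
pos 22 'a': at 30
pos 23 'e': at 31  → match P6@[21:23]
pos 24 'c': at 3 (via fail)
pos 25 'c': at 4
pos 26 'a': at 1 (via fail)
pos 27 'd': at 21
pos 28 'c': at 25 (via fail)
pos 29 'b': at 26
pos 30 'a': at 27
pos 31 'd': at 21 (via fail)
pos 32 'b': at 22
pos 33 'b': at 23
pos 34 'd': at 24  → match P4@[30:34]
pos 35 'a': at 1 (via fail)
pos 36 'c': at 25 (via fail)
pos 37 'b': at 26
pos 38 'a': at 27
pos 39 'e': at 28  → match P5@[36:39],P6@[37:39]
pos 40 'c': at 3 (via fail)
pos 41 'e': at 6 (via fail)
pos 42 'b': at 12
pos 43 'a': at 30 (via fail)
pos 44 'e': at 31  → match P6@[42:44]
pos 45 'a': at 1 (via fail)
pos 46 'd': at 21
pos 47 'e': at 6 (via fail)
pos 48 'e': at 6 (via fail)
pos 49 'b': at 12
pos 50 'a': at 30 (via fail)
pos 51 'e': at 31  → match P6@[49:51]
pos 52 'd': at 7 (via fail)
pos 53 'd': at 0 (via fail)
pos 54 'e': at 6
pos 55 'b': at 12
pos 56 'a': at 30 (via fail)
pos 57 'e': at 31  → match P6@[55:57]
pos 58 'b': at 12 (via fail)
pos 59 'a': at 30 (via fail)

Matches: [[5,2],[13,1],[19,1],[23,6],[34,4],[39,5],[39,6],[44,6],[51,6],[57,6]]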